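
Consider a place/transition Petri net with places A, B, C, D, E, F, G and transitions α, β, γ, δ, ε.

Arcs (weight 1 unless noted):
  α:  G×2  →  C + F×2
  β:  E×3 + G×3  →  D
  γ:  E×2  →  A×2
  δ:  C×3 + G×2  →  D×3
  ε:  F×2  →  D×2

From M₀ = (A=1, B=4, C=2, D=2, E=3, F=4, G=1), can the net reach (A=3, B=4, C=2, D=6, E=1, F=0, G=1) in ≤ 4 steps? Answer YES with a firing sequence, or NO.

YES — reachable via ⟨γ, ε, ε⟩ (3 firings)

step 1: fire γ:  (A=1, B=4, C=2, D=2, E=3, F=4, G=1) → (A=3, B=4, C=2, D=2, E=1, F=4, G=1)
step 2: fire ε:  (A=3, B=4, C=2, D=2, E=1, F=4, G=1) → (A=3, B=4, C=2, D=4, E=1, F=2, G=1)
step 3: fire ε:  (A=3, B=4, C=2, D=4, E=1, F=2, G=1) → (A=3, B=4, C=2, D=6, E=1, F=0, G=1)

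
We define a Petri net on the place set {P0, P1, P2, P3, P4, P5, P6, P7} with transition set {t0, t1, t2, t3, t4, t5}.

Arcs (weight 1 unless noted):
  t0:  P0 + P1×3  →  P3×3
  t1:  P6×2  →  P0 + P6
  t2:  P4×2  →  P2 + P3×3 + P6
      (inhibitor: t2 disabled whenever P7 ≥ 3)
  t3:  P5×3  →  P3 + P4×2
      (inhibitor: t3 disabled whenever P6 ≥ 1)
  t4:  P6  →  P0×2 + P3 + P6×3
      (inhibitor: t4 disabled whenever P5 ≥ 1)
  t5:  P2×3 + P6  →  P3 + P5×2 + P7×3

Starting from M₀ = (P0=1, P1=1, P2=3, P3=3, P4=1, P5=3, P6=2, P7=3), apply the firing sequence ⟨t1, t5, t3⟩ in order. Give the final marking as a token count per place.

(P0=2, P1=1, P2=0, P3=5, P4=3, P5=2, P6=0, P7=6)

step 1: fire t1:  (P0=1, P1=1, P2=3, P3=3, P4=1, P5=3, P6=2, P7=3) → (P0=2, P1=1, P2=3, P3=3, P4=1, P5=3, P6=1, P7=3)
step 2: fire t5:  (P0=2, P1=1, P2=3, P3=3, P4=1, P5=3, P6=1, P7=3) → (P0=2, P1=1, P2=0, P3=4, P4=1, P5=5, P6=0, P7=6)
step 3: fire t3:  (P0=2, P1=1, P2=0, P3=4, P4=1, P5=5, P6=0, P7=6) → (P0=2, P1=1, P2=0, P3=5, P4=3, P5=2, P6=0, P7=6)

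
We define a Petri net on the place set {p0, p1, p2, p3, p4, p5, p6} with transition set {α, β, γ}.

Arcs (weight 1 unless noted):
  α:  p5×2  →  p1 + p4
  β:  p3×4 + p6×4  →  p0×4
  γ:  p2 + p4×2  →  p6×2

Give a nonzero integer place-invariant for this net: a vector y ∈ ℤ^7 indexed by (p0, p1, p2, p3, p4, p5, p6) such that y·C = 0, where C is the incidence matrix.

y = (p0:1, p1:0, p2:0, p3:1, p4:0, p5:0, p6:0)

Incidence matrix C (rows=places, cols=transitions):
        α    β    γ
   p0   0    4    0
   p1   1    0    0
   p2   0    0   -1
   p3   0   -4    0
   p4   1    0   -2
   p5  -2    0    0
   p6   0   -4    2

Candidate y = [1, 0, 0, 1, 0, 0, 0]; check y·C column-wise:
  col α: 1·0 + 0·1 + 1·0 + 0·1 + 0·-2 = 0
  col β: 1·4 + 1·-4 + 0·-4 = 0
  col γ: 1·0 + 0·-1 + 1·0 + 0·-2 + 0·2 = 0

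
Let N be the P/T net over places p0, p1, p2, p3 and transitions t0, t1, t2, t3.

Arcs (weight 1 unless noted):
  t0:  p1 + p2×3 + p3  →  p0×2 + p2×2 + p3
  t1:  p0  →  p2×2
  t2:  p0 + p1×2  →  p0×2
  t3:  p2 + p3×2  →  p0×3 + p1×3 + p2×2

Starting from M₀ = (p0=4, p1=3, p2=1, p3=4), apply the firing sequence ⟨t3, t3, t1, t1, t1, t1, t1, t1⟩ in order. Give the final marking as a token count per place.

step 1: fire t3:  (p0=4, p1=3, p2=1, p3=4) → (p0=7, p1=6, p2=2, p3=2)
step 2: fire t3:  (p0=7, p1=6, p2=2, p3=2) → (p0=10, p1=9, p2=3, p3=0)
step 3: fire t1:  (p0=10, p1=9, p2=3, p3=0) → (p0=9, p1=9, p2=5, p3=0)
step 4: fire t1:  (p0=9, p1=9, p2=5, p3=0) → (p0=8, p1=9, p2=7, p3=0)
step 5: fire t1:  (p0=8, p1=9, p2=7, p3=0) → (p0=7, p1=9, p2=9, p3=0)
step 6: fire t1:  (p0=7, p1=9, p2=9, p3=0) → (p0=6, p1=9, p2=11, p3=0)
step 7: fire t1:  (p0=6, p1=9, p2=11, p3=0) → (p0=5, p1=9, p2=13, p3=0)
step 8: fire t1:  (p0=5, p1=9, p2=13, p3=0) → (p0=4, p1=9, p2=15, p3=0)

(p0=4, p1=9, p2=15, p3=0)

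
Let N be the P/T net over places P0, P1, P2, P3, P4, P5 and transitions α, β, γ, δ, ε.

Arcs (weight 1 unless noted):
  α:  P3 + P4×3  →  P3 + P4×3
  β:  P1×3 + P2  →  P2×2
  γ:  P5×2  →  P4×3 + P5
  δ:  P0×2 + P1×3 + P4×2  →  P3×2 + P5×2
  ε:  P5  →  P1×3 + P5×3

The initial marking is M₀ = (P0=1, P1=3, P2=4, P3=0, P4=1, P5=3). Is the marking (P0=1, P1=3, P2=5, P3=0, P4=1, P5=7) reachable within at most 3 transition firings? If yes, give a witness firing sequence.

depth 0: 1 marking
depth 1: 4 markings reached so far
depth 2: 9 markings reached so far
depth 3: 16 markings reached so far
target is not among the 16 markings reachable within 3 steps

NO — not reachable within 3 firings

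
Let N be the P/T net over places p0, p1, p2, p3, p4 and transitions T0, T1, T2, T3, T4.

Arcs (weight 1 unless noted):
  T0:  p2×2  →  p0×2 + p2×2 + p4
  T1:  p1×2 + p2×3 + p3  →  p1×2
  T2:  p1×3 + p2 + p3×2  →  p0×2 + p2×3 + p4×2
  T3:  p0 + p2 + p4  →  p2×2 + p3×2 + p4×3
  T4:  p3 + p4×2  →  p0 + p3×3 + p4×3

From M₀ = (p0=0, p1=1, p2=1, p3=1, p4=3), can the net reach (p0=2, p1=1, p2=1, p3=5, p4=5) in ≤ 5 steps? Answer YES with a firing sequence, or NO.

YES — reachable via ⟨T4, T4⟩ (2 firings)

step 1: fire T4:  (p0=0, p1=1, p2=1, p3=1, p4=3) → (p0=1, p1=1, p2=1, p3=3, p4=4)
step 2: fire T4:  (p0=1, p1=1, p2=1, p3=3, p4=4) → (p0=2, p1=1, p2=1, p3=5, p4=5)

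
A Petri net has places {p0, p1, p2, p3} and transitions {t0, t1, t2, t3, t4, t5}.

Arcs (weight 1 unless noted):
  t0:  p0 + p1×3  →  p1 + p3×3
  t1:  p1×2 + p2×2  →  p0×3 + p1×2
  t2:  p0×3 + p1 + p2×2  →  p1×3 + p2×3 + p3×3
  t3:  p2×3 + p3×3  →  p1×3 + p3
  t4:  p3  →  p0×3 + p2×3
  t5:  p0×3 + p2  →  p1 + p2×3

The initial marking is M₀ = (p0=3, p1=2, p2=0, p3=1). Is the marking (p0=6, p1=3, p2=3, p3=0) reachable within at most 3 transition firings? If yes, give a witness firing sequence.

YES — reachable via ⟨t4, t1, t5⟩ (3 firings)

step 1: fire t4:  (p0=3, p1=2, p2=0, p3=1) → (p0=6, p1=2, p2=3, p3=0)
step 2: fire t1:  (p0=6, p1=2, p2=3, p3=0) → (p0=9, p1=2, p2=1, p3=0)
step 3: fire t5:  (p0=9, p1=2, p2=1, p3=0) → (p0=6, p1=3, p2=3, p3=0)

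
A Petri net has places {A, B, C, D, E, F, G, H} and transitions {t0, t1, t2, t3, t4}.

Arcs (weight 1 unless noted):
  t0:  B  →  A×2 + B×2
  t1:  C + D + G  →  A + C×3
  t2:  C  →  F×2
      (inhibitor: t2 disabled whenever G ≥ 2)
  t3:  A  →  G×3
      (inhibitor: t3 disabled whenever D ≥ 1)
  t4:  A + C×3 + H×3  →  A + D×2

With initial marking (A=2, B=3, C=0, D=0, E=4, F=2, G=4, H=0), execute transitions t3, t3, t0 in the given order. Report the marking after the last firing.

step 1: fire t3:  (A=2, B=3, C=0, D=0, E=4, F=2, G=4, H=0) → (A=1, B=3, C=0, D=0, E=4, F=2, G=7, H=0)
step 2: fire t3:  (A=1, B=3, C=0, D=0, E=4, F=2, G=7, H=0) → (A=0, B=3, C=0, D=0, E=4, F=2, G=10, H=0)
step 3: fire t0:  (A=0, B=3, C=0, D=0, E=4, F=2, G=10, H=0) → (A=2, B=4, C=0, D=0, E=4, F=2, G=10, H=0)

(A=2, B=4, C=0, D=0, E=4, F=2, G=10, H=0)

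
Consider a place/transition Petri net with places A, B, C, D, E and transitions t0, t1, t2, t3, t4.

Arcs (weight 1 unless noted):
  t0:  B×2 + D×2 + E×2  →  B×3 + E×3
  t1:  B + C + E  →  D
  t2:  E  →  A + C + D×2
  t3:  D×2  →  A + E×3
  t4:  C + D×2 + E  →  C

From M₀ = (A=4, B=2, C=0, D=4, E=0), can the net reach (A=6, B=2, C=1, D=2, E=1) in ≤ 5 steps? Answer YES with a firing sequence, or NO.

step 1: fire t3:  (A=4, B=2, C=0, D=4, E=0) → (A=5, B=2, C=0, D=2, E=3)
step 2: fire t2:  (A=5, B=2, C=0, D=2, E=3) → (A=6, B=2, C=1, D=4, E=2)
step 3: fire t4:  (A=6, B=2, C=1, D=4, E=2) → (A=6, B=2, C=1, D=2, E=1)

YES — reachable via ⟨t3, t2, t4⟩ (3 firings)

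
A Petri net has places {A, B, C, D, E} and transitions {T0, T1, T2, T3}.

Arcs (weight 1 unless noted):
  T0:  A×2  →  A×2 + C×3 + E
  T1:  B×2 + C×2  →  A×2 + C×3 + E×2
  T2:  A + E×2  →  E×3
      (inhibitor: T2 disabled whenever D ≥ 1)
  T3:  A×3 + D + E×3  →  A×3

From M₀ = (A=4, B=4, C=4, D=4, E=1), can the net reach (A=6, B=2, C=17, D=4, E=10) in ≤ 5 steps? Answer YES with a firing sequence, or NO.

depth 0: 1 marking
depth 1: 3 markings reached so far
depth 2: 7 markings reached so far
depth 3: 13 markings reached so far
depth 4: 19 markings reached so far
depth 5: 26 markings reached so far
target is not among the 26 markings reachable within 5 steps

NO — not reachable within 5 firings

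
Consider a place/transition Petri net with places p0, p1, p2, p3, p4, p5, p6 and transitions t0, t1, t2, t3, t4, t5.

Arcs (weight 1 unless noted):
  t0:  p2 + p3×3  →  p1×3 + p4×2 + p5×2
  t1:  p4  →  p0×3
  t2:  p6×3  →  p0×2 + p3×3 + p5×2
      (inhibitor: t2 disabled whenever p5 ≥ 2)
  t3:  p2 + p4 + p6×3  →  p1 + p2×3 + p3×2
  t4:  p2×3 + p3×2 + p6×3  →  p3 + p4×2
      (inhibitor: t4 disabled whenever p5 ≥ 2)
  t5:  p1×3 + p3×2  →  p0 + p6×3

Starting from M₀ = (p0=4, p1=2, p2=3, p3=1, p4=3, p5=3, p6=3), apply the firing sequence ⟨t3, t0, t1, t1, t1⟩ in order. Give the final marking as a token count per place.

step 1: fire t3:  (p0=4, p1=2, p2=3, p3=1, p4=3, p5=3, p6=3) → (p0=4, p1=3, p2=5, p3=3, p4=2, p5=3, p6=0)
step 2: fire t0:  (p0=4, p1=3, p2=5, p3=3, p4=2, p5=3, p6=0) → (p0=4, p1=6, p2=4, p3=0, p4=4, p5=5, p6=0)
step 3: fire t1:  (p0=4, p1=6, p2=4, p3=0, p4=4, p5=5, p6=0) → (p0=7, p1=6, p2=4, p3=0, p4=3, p5=5, p6=0)
step 4: fire t1:  (p0=7, p1=6, p2=4, p3=0, p4=3, p5=5, p6=0) → (p0=10, p1=6, p2=4, p3=0, p4=2, p5=5, p6=0)
step 5: fire t1:  (p0=10, p1=6, p2=4, p3=0, p4=2, p5=5, p6=0) → (p0=13, p1=6, p2=4, p3=0, p4=1, p5=5, p6=0)

(p0=13, p1=6, p2=4, p3=0, p4=1, p5=5, p6=0)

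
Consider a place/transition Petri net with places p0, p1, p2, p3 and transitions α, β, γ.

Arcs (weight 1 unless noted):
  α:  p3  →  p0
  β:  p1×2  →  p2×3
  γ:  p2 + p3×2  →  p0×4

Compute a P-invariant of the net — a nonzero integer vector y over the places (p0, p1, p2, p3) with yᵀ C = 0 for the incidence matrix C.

y = (p0:1, p1:3, p2:2, p3:1)

Incidence matrix C (rows=places, cols=transitions):
        α    β    γ
   p0   1    0    4
   p1   0   -2    0
   p2   0    3   -1
   p3  -1    0   -2

Candidate y = [1, 3, 2, 1]; check y·C column-wise:
  col α: 1·1 + 3·0 + 2·0 + 1·-1 = 0
  col β: 1·0 + 3·-2 + 2·3 + 1·0 = 0
  col γ: 1·4 + 3·0 + 2·-1 + 1·-2 = 0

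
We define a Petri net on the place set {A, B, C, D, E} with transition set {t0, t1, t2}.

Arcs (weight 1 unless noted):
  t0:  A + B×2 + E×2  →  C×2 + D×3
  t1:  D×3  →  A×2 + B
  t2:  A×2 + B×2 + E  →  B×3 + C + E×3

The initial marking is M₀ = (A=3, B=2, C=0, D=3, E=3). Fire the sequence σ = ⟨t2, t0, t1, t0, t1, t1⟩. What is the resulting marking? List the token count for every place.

step 1: fire t2:  (A=3, B=2, C=0, D=3, E=3) → (A=1, B=3, C=1, D=3, E=5)
step 2: fire t0:  (A=1, B=3, C=1, D=3, E=5) → (A=0, B=1, C=3, D=6, E=3)
step 3: fire t1:  (A=0, B=1, C=3, D=6, E=3) → (A=2, B=2, C=3, D=3, E=3)
step 4: fire t0:  (A=2, B=2, C=3, D=3, E=3) → (A=1, B=0, C=5, D=6, E=1)
step 5: fire t1:  (A=1, B=0, C=5, D=6, E=1) → (A=3, B=1, C=5, D=3, E=1)
step 6: fire t1:  (A=3, B=1, C=5, D=3, E=1) → (A=5, B=2, C=5, D=0, E=1)

(A=5, B=2, C=5, D=0, E=1)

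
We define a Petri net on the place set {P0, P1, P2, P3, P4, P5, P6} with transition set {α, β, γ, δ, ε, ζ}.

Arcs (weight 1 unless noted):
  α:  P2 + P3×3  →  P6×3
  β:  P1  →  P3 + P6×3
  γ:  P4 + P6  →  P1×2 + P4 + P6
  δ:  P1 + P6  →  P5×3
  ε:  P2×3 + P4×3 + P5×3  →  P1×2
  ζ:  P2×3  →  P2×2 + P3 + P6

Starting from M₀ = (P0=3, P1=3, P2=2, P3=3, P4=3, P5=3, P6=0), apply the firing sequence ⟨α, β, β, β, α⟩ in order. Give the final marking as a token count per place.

step 1: fire α:  (P0=3, P1=3, P2=2, P3=3, P4=3, P5=3, P6=0) → (P0=3, P1=3, P2=1, P3=0, P4=3, P5=3, P6=3)
step 2: fire β:  (P0=3, P1=3, P2=1, P3=0, P4=3, P5=3, P6=3) → (P0=3, P1=2, P2=1, P3=1, P4=3, P5=3, P6=6)
step 3: fire β:  (P0=3, P1=2, P2=1, P3=1, P4=3, P5=3, P6=6) → (P0=3, P1=1, P2=1, P3=2, P4=3, P5=3, P6=9)
step 4: fire β:  (P0=3, P1=1, P2=1, P3=2, P4=3, P5=3, P6=9) → (P0=3, P1=0, P2=1, P3=3, P4=3, P5=3, P6=12)
step 5: fire α:  (P0=3, P1=0, P2=1, P3=3, P4=3, P5=3, P6=12) → (P0=3, P1=0, P2=0, P3=0, P4=3, P5=3, P6=15)

(P0=3, P1=0, P2=0, P3=0, P4=3, P5=3, P6=15)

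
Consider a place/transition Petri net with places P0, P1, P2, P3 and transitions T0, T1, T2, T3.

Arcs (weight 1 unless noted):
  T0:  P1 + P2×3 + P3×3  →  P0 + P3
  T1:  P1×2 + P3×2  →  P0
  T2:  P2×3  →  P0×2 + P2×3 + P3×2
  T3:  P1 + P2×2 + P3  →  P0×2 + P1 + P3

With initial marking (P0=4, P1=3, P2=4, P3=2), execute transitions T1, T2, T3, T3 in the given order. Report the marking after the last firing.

(P0=11, P1=1, P2=0, P3=2)

step 1: fire T1:  (P0=4, P1=3, P2=4, P3=2) → (P0=5, P1=1, P2=4, P3=0)
step 2: fire T2:  (P0=5, P1=1, P2=4, P3=0) → (P0=7, P1=1, P2=4, P3=2)
step 3: fire T3:  (P0=7, P1=1, P2=4, P3=2) → (P0=9, P1=1, P2=2, P3=2)
step 4: fire T3:  (P0=9, P1=1, P2=2, P3=2) → (P0=11, P1=1, P2=0, P3=2)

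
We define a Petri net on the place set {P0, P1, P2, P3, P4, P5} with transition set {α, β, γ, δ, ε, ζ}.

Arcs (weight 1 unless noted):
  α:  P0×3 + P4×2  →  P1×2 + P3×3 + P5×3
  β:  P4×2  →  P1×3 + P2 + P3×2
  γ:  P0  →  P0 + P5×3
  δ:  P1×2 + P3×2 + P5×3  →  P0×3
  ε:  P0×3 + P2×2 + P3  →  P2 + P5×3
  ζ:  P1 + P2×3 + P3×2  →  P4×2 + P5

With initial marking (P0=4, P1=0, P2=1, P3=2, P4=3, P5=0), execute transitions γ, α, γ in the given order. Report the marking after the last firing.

step 1: fire γ:  (P0=4, P1=0, P2=1, P3=2, P4=3, P5=0) → (P0=4, P1=0, P2=1, P3=2, P4=3, P5=3)
step 2: fire α:  (P0=4, P1=0, P2=1, P3=2, P4=3, P5=3) → (P0=1, P1=2, P2=1, P3=5, P4=1, P5=6)
step 3: fire γ:  (P0=1, P1=2, P2=1, P3=5, P4=1, P5=6) → (P0=1, P1=2, P2=1, P3=5, P4=1, P5=9)

(P0=1, P1=2, P2=1, P3=5, P4=1, P5=9)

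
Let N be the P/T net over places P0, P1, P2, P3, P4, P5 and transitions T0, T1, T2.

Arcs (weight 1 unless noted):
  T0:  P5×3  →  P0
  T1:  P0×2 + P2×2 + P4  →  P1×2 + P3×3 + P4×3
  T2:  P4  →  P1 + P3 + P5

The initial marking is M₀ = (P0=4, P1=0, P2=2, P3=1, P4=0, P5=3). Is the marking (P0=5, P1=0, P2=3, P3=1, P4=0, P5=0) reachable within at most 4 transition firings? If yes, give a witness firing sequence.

NO — not reachable within 4 firings

depth 0: 1 marking
depth 1: 2 markings reached so far
depth 2: 2 markings reached so far
(frontier empty at depth 2; search complete)
target is not among the 2 markings reachable within 4 steps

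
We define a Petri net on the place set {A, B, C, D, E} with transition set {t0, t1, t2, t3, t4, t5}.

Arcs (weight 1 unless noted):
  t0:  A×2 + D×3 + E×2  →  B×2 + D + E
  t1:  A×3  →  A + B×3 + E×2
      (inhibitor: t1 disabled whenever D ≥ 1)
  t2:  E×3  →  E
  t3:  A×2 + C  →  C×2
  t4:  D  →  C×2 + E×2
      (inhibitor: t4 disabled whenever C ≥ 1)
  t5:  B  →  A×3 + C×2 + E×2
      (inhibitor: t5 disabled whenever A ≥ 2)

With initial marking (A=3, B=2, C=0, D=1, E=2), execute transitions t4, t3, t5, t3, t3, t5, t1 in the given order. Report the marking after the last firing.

step 1: fire t4:  (A=3, B=2, C=0, D=1, E=2) → (A=3, B=2, C=2, D=0, E=4)
step 2: fire t3:  (A=3, B=2, C=2, D=0, E=4) → (A=1, B=2, C=3, D=0, E=4)
step 3: fire t5:  (A=1, B=2, C=3, D=0, E=4) → (A=4, B=1, C=5, D=0, E=6)
step 4: fire t3:  (A=4, B=1, C=5, D=0, E=6) → (A=2, B=1, C=6, D=0, E=6)
step 5: fire t3:  (A=2, B=1, C=6, D=0, E=6) → (A=0, B=1, C=7, D=0, E=6)
step 6: fire t5:  (A=0, B=1, C=7, D=0, E=6) → (A=3, B=0, C=9, D=0, E=8)
step 7: fire t1:  (A=3, B=0, C=9, D=0, E=8) → (A=1, B=3, C=9, D=0, E=10)

(A=1, B=3, C=9, D=0, E=10)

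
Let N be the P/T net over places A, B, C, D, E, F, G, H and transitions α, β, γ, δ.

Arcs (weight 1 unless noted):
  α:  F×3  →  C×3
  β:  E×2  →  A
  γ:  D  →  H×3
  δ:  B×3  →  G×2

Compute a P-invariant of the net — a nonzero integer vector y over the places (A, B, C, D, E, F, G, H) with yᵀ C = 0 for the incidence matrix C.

y = (A:2, B:0, C:0, D:0, E:1, F:0, G:0, H:0)

Incidence matrix C (rows=places, cols=transitions):
        α    β    γ    δ
    A   0    1    0    0
    B   0    0    0   -3
    C   3    0    0    0
    D   0    0   -1    0
    E   0   -2    0    0
    F  -3    0    0    0
    G   0    0    0    2
    H   0    0    3    0

Candidate y = [2, 0, 0, 0, 1, 0, 0, 0]; check y·C column-wise:
  col α: 2·0 + 0·3 + 1·0 + 0·-3 = 0
  col β: 2·1 + 1·-2 = 0
  col γ: 2·0 + 0·-1 + 1·0 + 0·3 = 0
  col δ: 2·0 + 0·-3 + 1·0 + 0·2 = 0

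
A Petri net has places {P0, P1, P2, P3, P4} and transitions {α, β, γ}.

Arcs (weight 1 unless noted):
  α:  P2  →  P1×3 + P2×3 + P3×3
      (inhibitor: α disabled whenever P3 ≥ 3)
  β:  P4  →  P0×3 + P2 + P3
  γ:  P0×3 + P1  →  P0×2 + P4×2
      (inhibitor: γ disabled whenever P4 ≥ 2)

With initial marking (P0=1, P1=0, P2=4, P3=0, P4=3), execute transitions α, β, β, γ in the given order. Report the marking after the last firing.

(P0=6, P1=2, P2=8, P3=5, P4=3)

step 1: fire α:  (P0=1, P1=0, P2=4, P3=0, P4=3) → (P0=1, P1=3, P2=6, P3=3, P4=3)
step 2: fire β:  (P0=1, P1=3, P2=6, P3=3, P4=3) → (P0=4, P1=3, P2=7, P3=4, P4=2)
step 3: fire β:  (P0=4, P1=3, P2=7, P3=4, P4=2) → (P0=7, P1=3, P2=8, P3=5, P4=1)
step 4: fire γ:  (P0=7, P1=3, P2=8, P3=5, P4=1) → (P0=6, P1=2, P2=8, P3=5, P4=3)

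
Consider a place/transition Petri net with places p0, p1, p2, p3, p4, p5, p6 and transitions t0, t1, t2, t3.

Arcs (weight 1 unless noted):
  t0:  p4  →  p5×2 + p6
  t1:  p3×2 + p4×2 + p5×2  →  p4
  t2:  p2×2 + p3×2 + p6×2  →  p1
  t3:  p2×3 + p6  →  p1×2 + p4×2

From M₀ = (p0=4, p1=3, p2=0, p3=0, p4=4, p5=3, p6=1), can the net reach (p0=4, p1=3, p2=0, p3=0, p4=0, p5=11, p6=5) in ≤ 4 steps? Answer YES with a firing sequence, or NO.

step 1: fire t0:  (p0=4, p1=3, p2=0, p3=0, p4=4, p5=3, p6=1) → (p0=4, p1=3, p2=0, p3=0, p4=3, p5=5, p6=2)
step 2: fire t0:  (p0=4, p1=3, p2=0, p3=0, p4=3, p5=5, p6=2) → (p0=4, p1=3, p2=0, p3=0, p4=2, p5=7, p6=3)
step 3: fire t0:  (p0=4, p1=3, p2=0, p3=0, p4=2, p5=7, p6=3) → (p0=4, p1=3, p2=0, p3=0, p4=1, p5=9, p6=4)
step 4: fire t0:  (p0=4, p1=3, p2=0, p3=0, p4=1, p5=9, p6=4) → (p0=4, p1=3, p2=0, p3=0, p4=0, p5=11, p6=5)

YES — reachable via ⟨t0, t0, t0, t0⟩ (4 firings)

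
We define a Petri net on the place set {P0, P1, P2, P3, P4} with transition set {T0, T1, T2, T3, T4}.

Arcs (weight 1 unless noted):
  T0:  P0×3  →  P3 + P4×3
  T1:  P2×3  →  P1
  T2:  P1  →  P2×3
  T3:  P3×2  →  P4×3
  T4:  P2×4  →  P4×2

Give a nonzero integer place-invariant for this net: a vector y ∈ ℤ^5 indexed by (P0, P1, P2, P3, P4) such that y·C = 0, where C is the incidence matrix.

Incidence matrix C (rows=places, cols=transitions):
       T0   T1   T2   T3   T4
   P0  -3    0    0    0    0
   P1   0    1   -1    0    0
   P2   0   -3    3    0   -4
   P3   1    0    0   -2    0
   P4   3    0    0    3    2

Candidate y = [3, 3, 1, 3, 2]; check y·C column-wise:
  col T0: 3·-3 + 3·0 + 1·0 + 3·1 + 2·3 = 0
  col T1: 3·0 + 3·1 + 1·-3 + 3·0 + 2·0 = 0
  col T2: 3·0 + 3·-1 + 1·3 + 3·0 + 2·0 = 0
  col T3: 3·0 + 3·0 + 1·0 + 3·-2 + 2·3 = 0
  col T4: 3·0 + 3·0 + 1·-4 + 3·0 + 2·2 = 0

y = (P0:3, P1:3, P2:1, P3:3, P4:2)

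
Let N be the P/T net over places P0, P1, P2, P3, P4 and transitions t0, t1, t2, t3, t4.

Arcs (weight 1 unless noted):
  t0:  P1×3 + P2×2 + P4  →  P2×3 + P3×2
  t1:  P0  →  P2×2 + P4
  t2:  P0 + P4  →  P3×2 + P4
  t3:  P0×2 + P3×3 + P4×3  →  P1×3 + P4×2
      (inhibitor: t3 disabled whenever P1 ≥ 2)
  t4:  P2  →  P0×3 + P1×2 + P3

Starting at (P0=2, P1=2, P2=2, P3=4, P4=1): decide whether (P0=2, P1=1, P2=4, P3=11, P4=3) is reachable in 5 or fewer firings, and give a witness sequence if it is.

depth 0: 1 marking
depth 1: 4 markings reached so far
depth 2: 10 markings reached so far
depth 3: 16 markings reached so far
depth 4: 27 markings reached so far
depth 5: 46 markings reached so far
target is not among the 46 markings reachable within 5 steps

NO — not reachable within 5 firings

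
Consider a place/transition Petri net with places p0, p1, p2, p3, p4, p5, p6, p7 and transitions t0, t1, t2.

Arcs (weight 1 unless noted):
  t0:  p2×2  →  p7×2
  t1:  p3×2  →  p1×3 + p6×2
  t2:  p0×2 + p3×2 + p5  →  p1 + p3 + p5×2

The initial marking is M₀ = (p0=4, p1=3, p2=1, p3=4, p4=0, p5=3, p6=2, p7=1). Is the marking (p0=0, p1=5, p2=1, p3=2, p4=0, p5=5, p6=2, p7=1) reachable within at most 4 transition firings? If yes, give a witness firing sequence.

YES — reachable via ⟨t2, t2⟩ (2 firings)

step 1: fire t2:  (p0=4, p1=3, p2=1, p3=4, p4=0, p5=3, p6=2, p7=1) → (p0=2, p1=4, p2=1, p3=3, p4=0, p5=4, p6=2, p7=1)
step 2: fire t2:  (p0=2, p1=4, p2=1, p3=3, p4=0, p5=4, p6=2, p7=1) → (p0=0, p1=5, p2=1, p3=2, p4=0, p5=5, p6=2, p7=1)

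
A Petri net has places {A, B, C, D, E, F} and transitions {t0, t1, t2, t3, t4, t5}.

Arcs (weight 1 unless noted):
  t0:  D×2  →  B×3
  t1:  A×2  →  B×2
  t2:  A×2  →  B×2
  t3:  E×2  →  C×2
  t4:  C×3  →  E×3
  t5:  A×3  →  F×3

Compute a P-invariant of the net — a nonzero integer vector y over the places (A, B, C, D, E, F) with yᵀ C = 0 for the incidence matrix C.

y = (A:0, B:0, C:1, D:0, E:1, F:0)

Incidence matrix C (rows=places, cols=transitions):
       t0   t1   t2   t3   t4   t5
    A   0   -2   -2    0    0   -3
    B   3    2    2    0    0    0
    C   0    0    0    2   -3    0
    D  -2    0    0    0    0    0
    E   0    0    0   -2    3    0
    F   0    0    0    0    0    3

Candidate y = [0, 0, 1, 0, 1, 0]; check y·C column-wise:
  col t0: 0·3 + 1·0 + 0·-2 + 1·0 = 0
  col t1: 0·-2 + 0·2 + 1·0 + 1·0 = 0
  col t2: 0·-2 + 0·2 + 1·0 + 1·0 = 0
  col t3: 1·2 + 1·-2 = 0
  col t4: 1·-3 + 1·3 = 0
  col t5: 0·-3 + 1·0 + 1·0 + 0·3 = 0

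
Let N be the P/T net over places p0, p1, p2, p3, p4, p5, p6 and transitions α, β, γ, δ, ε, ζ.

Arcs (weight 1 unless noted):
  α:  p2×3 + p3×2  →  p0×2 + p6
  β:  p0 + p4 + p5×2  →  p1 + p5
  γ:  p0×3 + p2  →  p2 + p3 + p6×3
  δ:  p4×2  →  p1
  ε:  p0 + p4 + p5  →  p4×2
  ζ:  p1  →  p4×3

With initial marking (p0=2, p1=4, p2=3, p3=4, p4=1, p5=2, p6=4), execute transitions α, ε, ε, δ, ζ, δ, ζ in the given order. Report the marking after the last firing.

(p0=2, p1=4, p2=0, p3=2, p4=5, p5=0, p6=5)

step 1: fire α:  (p0=2, p1=4, p2=3, p3=4, p4=1, p5=2, p6=4) → (p0=4, p1=4, p2=0, p3=2, p4=1, p5=2, p6=5)
step 2: fire ε:  (p0=4, p1=4, p2=0, p3=2, p4=1, p5=2, p6=5) → (p0=3, p1=4, p2=0, p3=2, p4=2, p5=1, p6=5)
step 3: fire ε:  (p0=3, p1=4, p2=0, p3=2, p4=2, p5=1, p6=5) → (p0=2, p1=4, p2=0, p3=2, p4=3, p5=0, p6=5)
step 4: fire δ:  (p0=2, p1=4, p2=0, p3=2, p4=3, p5=0, p6=5) → (p0=2, p1=5, p2=0, p3=2, p4=1, p5=0, p6=5)
step 5: fire ζ:  (p0=2, p1=5, p2=0, p3=2, p4=1, p5=0, p6=5) → (p0=2, p1=4, p2=0, p3=2, p4=4, p5=0, p6=5)
step 6: fire δ:  (p0=2, p1=4, p2=0, p3=2, p4=4, p5=0, p6=5) → (p0=2, p1=5, p2=0, p3=2, p4=2, p5=0, p6=5)
step 7: fire ζ:  (p0=2, p1=5, p2=0, p3=2, p4=2, p5=0, p6=5) → (p0=2, p1=4, p2=0, p3=2, p4=5, p5=0, p6=5)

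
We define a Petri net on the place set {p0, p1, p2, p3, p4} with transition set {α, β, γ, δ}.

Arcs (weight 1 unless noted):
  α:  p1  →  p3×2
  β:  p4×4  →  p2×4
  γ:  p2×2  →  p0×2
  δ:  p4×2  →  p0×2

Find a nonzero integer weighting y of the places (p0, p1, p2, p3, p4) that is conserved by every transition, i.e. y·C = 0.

y = (p0:0, p1:2, p2:0, p3:1, p4:0)

Incidence matrix C (rows=places, cols=transitions):
        α    β    γ    δ
   p0   0    0    2    2
   p1  -1    0    0    0
   p2   0    4   -2    0
   p3   2    0    0    0
   p4   0   -4    0   -2

Candidate y = [0, 2, 0, 1, 0]; check y·C column-wise:
  col α: 2·-1 + 1·2 = 0
  col β: 2·0 + 0·4 + 1·0 + 0·-4 = 0
  col γ: 0·2 + 2·0 + 0·-2 + 1·0 = 0
  col δ: 0·2 + 2·0 + 1·0 + 0·-2 = 0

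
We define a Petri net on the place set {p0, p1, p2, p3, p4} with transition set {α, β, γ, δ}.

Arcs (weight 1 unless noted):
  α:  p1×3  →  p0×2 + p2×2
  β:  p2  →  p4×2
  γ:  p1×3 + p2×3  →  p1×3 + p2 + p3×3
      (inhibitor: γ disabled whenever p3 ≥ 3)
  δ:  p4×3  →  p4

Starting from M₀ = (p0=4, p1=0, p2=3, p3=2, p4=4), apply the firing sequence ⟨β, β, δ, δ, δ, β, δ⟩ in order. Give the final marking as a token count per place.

step 1: fire β:  (p0=4, p1=0, p2=3, p3=2, p4=4) → (p0=4, p1=0, p2=2, p3=2, p4=6)
step 2: fire β:  (p0=4, p1=0, p2=2, p3=2, p4=6) → (p0=4, p1=0, p2=1, p3=2, p4=8)
step 3: fire δ:  (p0=4, p1=0, p2=1, p3=2, p4=8) → (p0=4, p1=0, p2=1, p3=2, p4=6)
step 4: fire δ:  (p0=4, p1=0, p2=1, p3=2, p4=6) → (p0=4, p1=0, p2=1, p3=2, p4=4)
step 5: fire δ:  (p0=4, p1=0, p2=1, p3=2, p4=4) → (p0=4, p1=0, p2=1, p3=2, p4=2)
step 6: fire β:  (p0=4, p1=0, p2=1, p3=2, p4=2) → (p0=4, p1=0, p2=0, p3=2, p4=4)
step 7: fire δ:  (p0=4, p1=0, p2=0, p3=2, p4=4) → (p0=4, p1=0, p2=0, p3=2, p4=2)

(p0=4, p1=0, p2=0, p3=2, p4=2)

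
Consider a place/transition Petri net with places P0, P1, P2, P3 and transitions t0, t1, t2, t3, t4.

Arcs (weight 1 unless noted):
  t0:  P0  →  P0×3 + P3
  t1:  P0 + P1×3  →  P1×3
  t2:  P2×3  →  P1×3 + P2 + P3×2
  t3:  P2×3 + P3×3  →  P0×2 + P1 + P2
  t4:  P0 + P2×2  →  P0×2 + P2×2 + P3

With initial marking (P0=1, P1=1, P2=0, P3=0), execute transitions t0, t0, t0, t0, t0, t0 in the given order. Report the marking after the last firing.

step 1: fire t0:  (P0=1, P1=1, P2=0, P3=0) → (P0=3, P1=1, P2=0, P3=1)
step 2: fire t0:  (P0=3, P1=1, P2=0, P3=1) → (P0=5, P1=1, P2=0, P3=2)
step 3: fire t0:  (P0=5, P1=1, P2=0, P3=2) → (P0=7, P1=1, P2=0, P3=3)
step 4: fire t0:  (P0=7, P1=1, P2=0, P3=3) → (P0=9, P1=1, P2=0, P3=4)
step 5: fire t0:  (P0=9, P1=1, P2=0, P3=4) → (P0=11, P1=1, P2=0, P3=5)
step 6: fire t0:  (P0=11, P1=1, P2=0, P3=5) → (P0=13, P1=1, P2=0, P3=6)

(P0=13, P1=1, P2=0, P3=6)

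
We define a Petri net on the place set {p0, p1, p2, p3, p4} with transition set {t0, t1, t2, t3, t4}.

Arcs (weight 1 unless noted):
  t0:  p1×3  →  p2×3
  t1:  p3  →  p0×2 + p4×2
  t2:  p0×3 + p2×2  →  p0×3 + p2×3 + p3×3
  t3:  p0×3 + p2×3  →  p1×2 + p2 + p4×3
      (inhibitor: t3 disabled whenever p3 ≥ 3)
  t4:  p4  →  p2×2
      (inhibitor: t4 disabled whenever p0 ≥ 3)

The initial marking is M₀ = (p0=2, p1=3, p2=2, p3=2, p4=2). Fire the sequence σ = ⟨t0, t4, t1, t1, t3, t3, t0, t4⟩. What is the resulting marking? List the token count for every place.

step 1: fire t0:  (p0=2, p1=3, p2=2, p3=2, p4=2) → (p0=2, p1=0, p2=5, p3=2, p4=2)
step 2: fire t4:  (p0=2, p1=0, p2=5, p3=2, p4=2) → (p0=2, p1=0, p2=7, p3=2, p4=1)
step 3: fire t1:  (p0=2, p1=0, p2=7, p3=2, p4=1) → (p0=4, p1=0, p2=7, p3=1, p4=3)
step 4: fire t1:  (p0=4, p1=0, p2=7, p3=1, p4=3) → (p0=6, p1=0, p2=7, p3=0, p4=5)
step 5: fire t3:  (p0=6, p1=0, p2=7, p3=0, p4=5) → (p0=3, p1=2, p2=5, p3=0, p4=8)
step 6: fire t3:  (p0=3, p1=2, p2=5, p3=0, p4=8) → (p0=0, p1=4, p2=3, p3=0, p4=11)
step 7: fire t0:  (p0=0, p1=4, p2=3, p3=0, p4=11) → (p0=0, p1=1, p2=6, p3=0, p4=11)
step 8: fire t4:  (p0=0, p1=1, p2=6, p3=0, p4=11) → (p0=0, p1=1, p2=8, p3=0, p4=10)

(p0=0, p1=1, p2=8, p3=0, p4=10)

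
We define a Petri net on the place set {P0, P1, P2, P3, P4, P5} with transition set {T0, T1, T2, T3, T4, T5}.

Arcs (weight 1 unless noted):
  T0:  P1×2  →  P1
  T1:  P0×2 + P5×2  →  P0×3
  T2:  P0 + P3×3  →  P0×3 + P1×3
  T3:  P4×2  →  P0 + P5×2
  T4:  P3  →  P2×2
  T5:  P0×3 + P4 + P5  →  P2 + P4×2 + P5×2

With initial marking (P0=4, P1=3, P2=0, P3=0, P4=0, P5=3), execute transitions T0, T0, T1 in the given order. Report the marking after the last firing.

(P0=5, P1=1, P2=0, P3=0, P4=0, P5=1)

step 1: fire T0:  (P0=4, P1=3, P2=0, P3=0, P4=0, P5=3) → (P0=4, P1=2, P2=0, P3=0, P4=0, P5=3)
step 2: fire T0:  (P0=4, P1=2, P2=0, P3=0, P4=0, P5=3) → (P0=4, P1=1, P2=0, P3=0, P4=0, P5=3)
step 3: fire T1:  (P0=4, P1=1, P2=0, P3=0, P4=0, P5=3) → (P0=5, P1=1, P2=0, P3=0, P4=0, P5=1)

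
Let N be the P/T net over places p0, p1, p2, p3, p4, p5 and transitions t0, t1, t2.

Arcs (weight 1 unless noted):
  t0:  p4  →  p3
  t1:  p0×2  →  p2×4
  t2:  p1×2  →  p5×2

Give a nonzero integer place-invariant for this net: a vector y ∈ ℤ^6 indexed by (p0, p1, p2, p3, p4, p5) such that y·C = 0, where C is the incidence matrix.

y = (p0:2, p1:0, p2:1, p3:0, p4:0, p5:0)

Incidence matrix C (rows=places, cols=transitions):
       t0   t1   t2
   p0   0   -2    0
   p1   0    0   -2
   p2   0    4    0
   p3   1    0    0
   p4  -1    0    0
   p5   0    0    2

Candidate y = [2, 0, 1, 0, 0, 0]; check y·C column-wise:
  col t0: 2·0 + 1·0 + 0·1 + 0·-1 = 0
  col t1: 2·-2 + 1·4 = 0
  col t2: 2·0 + 0·-2 + 1·0 + 0·2 = 0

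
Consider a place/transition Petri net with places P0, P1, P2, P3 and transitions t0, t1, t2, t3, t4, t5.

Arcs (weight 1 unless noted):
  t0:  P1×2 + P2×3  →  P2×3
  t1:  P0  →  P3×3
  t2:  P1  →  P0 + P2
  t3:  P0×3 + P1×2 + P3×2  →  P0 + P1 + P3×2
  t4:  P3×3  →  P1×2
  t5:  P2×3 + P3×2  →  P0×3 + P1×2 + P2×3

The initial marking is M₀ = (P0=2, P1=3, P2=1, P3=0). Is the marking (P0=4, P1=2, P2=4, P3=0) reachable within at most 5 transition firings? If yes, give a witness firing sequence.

YES — reachable via ⟨t1, t2, t2, t2, t4⟩ (5 firings)

step 1: fire t1:  (P0=2, P1=3, P2=1, P3=0) → (P0=1, P1=3, P2=1, P3=3)
step 2: fire t2:  (P0=1, P1=3, P2=1, P3=3) → (P0=2, P1=2, P2=2, P3=3)
step 3: fire t2:  (P0=2, P1=2, P2=2, P3=3) → (P0=3, P1=1, P2=3, P3=3)
step 4: fire t2:  (P0=3, P1=1, P2=3, P3=3) → (P0=4, P1=0, P2=4, P3=3)
step 5: fire t4:  (P0=4, P1=0, P2=4, P3=3) → (P0=4, P1=2, P2=4, P3=0)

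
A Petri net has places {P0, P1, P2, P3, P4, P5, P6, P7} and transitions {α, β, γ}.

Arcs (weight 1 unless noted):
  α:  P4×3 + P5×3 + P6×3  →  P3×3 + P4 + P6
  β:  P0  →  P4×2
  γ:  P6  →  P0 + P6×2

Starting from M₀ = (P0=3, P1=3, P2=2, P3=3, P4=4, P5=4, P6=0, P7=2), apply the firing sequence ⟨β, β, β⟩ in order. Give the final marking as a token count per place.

step 1: fire β:  (P0=3, P1=3, P2=2, P3=3, P4=4, P5=4, P6=0, P7=2) → (P0=2, P1=3, P2=2, P3=3, P4=6, P5=4, P6=0, P7=2)
step 2: fire β:  (P0=2, P1=3, P2=2, P3=3, P4=6, P5=4, P6=0, P7=2) → (P0=1, P1=3, P2=2, P3=3, P4=8, P5=4, P6=0, P7=2)
step 3: fire β:  (P0=1, P1=3, P2=2, P3=3, P4=8, P5=4, P6=0, P7=2) → (P0=0, P1=3, P2=2, P3=3, P4=10, P5=4, P6=0, P7=2)

(P0=0, P1=3, P2=2, P3=3, P4=10, P5=4, P6=0, P7=2)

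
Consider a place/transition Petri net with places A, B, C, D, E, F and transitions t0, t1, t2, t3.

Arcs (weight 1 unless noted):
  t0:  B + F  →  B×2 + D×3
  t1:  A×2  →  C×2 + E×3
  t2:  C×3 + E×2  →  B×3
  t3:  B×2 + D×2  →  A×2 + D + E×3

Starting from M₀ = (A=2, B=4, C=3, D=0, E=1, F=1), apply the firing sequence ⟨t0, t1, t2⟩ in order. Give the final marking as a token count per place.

(A=0, B=8, C=2, D=3, E=2, F=0)

step 1: fire t0:  (A=2, B=4, C=3, D=0, E=1, F=1) → (A=2, B=5, C=3, D=3, E=1, F=0)
step 2: fire t1:  (A=2, B=5, C=3, D=3, E=1, F=0) → (A=0, B=5, C=5, D=3, E=4, F=0)
step 3: fire t2:  (A=0, B=5, C=5, D=3, E=4, F=0) → (A=0, B=8, C=2, D=3, E=2, F=0)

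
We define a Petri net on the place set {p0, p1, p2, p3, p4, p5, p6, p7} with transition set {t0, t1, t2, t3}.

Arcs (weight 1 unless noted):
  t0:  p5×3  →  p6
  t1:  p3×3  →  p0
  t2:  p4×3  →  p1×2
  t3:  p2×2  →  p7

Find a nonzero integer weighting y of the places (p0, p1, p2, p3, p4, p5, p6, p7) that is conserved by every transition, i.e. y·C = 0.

y = (p0:3, p1:0, p2:0, p3:1, p4:0, p5:0, p6:0, p7:0)

Incidence matrix C (rows=places, cols=transitions):
       t0   t1   t2   t3
   p0   0    1    0    0
   p1   0    0    2    0
   p2   0    0    0   -2
   p3   0   -3    0    0
   p4   0    0   -3    0
   p5  -3    0    0    0
   p6   1    0    0    0
   p7   0    0    0    1

Candidate y = [3, 0, 0, 1, 0, 0, 0, 0]; check y·C column-wise:
  col t0: 3·0 + 1·0 + 0·-3 + 0·1 = 0
  col t1: 3·1 + 1·-3 = 0
  col t2: 3·0 + 0·2 + 1·0 + 0·-3 = 0
  col t3: 3·0 + 0·-2 + 1·0 + 0·1 = 0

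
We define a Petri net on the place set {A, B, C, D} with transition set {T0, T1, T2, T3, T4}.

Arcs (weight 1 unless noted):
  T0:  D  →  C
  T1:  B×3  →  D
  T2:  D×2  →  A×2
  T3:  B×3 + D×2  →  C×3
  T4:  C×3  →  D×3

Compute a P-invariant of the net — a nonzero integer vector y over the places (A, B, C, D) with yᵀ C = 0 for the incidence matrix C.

y = (A:3, B:1, C:3, D:3)

Incidence matrix C (rows=places, cols=transitions):
       T0   T1   T2   T3   T4
    A   0    0    2    0    0
    B   0   -3    0   -3    0
    C   1    0    0    3   -3
    D  -1    1   -2   -2    3

Candidate y = [3, 1, 3, 3]; check y·C column-wise:
  col T0: 3·0 + 1·0 + 3·1 + 3·-1 = 0
  col T1: 3·0 + 1·-3 + 3·0 + 3·1 = 0
  col T2: 3·2 + 1·0 + 3·0 + 3·-2 = 0
  col T3: 3·0 + 1·-3 + 3·3 + 3·-2 = 0
  col T4: 3·0 + 1·0 + 3·-3 + 3·3 = 0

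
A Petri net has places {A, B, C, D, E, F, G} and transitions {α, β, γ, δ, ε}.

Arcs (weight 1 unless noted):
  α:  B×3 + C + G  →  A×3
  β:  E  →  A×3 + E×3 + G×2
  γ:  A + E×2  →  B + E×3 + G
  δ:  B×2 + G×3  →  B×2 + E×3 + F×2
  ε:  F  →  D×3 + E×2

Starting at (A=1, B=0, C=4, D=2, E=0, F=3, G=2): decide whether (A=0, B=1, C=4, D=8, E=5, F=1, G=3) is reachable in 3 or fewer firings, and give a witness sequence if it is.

step 1: fire ε:  (A=1, B=0, C=4, D=2, E=0, F=3, G=2) → (A=1, B=0, C=4, D=5, E=2, F=2, G=2)
step 2: fire γ:  (A=1, B=0, C=4, D=5, E=2, F=2, G=2) → (A=0, B=1, C=4, D=5, E=3, F=2, G=3)
step 3: fire ε:  (A=0, B=1, C=4, D=5, E=3, F=2, G=3) → (A=0, B=1, C=4, D=8, E=5, F=1, G=3)

YES — reachable via ⟨ε, γ, ε⟩ (3 firings)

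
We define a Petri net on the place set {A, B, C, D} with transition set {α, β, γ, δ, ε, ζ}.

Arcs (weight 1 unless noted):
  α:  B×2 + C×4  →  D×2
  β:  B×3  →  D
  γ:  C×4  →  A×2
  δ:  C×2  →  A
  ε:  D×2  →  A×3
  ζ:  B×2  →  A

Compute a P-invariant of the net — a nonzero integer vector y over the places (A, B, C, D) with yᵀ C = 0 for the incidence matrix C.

Incidence matrix C (rows=places, cols=transitions):
        α    β    γ    δ    ε    ζ
    A   0    0    2    1    3    1
    B  -2   -3    0    0    0   -2
    C  -4    0   -4   -2    0    0
    D   2    1    0    0   -2    0

Candidate y = [2, 1, 1, 3]; check y·C column-wise:
  col α: 2·0 + 1·-2 + 1·-4 + 3·2 = 0
  col β: 2·0 + 1·-3 + 1·0 + 3·1 = 0
  col γ: 2·2 + 1·0 + 1·-4 + 3·0 = 0
  col δ: 2·1 + 1·0 + 1·-2 + 3·0 = 0
  col ε: 2·3 + 1·0 + 1·0 + 3·-2 = 0
  col ζ: 2·1 + 1·-2 + 1·0 + 3·0 = 0

y = (A:2, B:1, C:1, D:3)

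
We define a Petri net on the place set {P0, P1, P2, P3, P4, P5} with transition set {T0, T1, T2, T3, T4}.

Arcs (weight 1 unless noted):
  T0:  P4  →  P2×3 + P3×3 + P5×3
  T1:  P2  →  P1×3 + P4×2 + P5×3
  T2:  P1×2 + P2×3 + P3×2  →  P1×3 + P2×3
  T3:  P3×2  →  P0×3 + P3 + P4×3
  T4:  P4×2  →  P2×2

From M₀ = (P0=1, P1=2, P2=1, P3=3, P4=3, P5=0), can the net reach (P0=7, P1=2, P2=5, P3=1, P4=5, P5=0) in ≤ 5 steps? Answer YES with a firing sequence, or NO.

YES — reachable via ⟨T3, T3, T4, T4⟩ (4 firings)

step 1: fire T3:  (P0=1, P1=2, P2=1, P3=3, P4=3, P5=0) → (P0=4, P1=2, P2=1, P3=2, P4=6, P5=0)
step 2: fire T3:  (P0=4, P1=2, P2=1, P3=2, P4=6, P5=0) → (P0=7, P1=2, P2=1, P3=1, P4=9, P5=0)
step 3: fire T4:  (P0=7, P1=2, P2=1, P3=1, P4=9, P5=0) → (P0=7, P1=2, P2=3, P3=1, P4=7, P5=0)
step 4: fire T4:  (P0=7, P1=2, P2=3, P3=1, P4=7, P5=0) → (P0=7, P1=2, P2=5, P3=1, P4=5, P5=0)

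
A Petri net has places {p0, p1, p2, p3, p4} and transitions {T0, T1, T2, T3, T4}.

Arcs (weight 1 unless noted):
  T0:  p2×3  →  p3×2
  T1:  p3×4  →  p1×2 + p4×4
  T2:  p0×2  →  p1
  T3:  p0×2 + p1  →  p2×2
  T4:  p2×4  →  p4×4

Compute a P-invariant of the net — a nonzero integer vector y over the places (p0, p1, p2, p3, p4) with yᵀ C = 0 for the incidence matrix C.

Incidence matrix C (rows=places, cols=transitions):
       T0   T1   T2   T3   T4
   p0   0    0   -2   -2    0
   p1   0    2    1   -1    0
   p2  -3    0    0    2   -4
   p3   2   -4    0    0    0
   p4   0    4    0    0    4

Candidate y = [1, 2, 2, 3, 2]; check y·C column-wise:
  col T0: 1·0 + 2·0 + 2·-3 + 3·2 + 2·0 = 0
  col T1: 1·0 + 2·2 + 2·0 + 3·-4 + 2·4 = 0
  col T2: 1·-2 + 2·1 + 2·0 + 3·0 + 2·0 = 0
  col T3: 1·-2 + 2·-1 + 2·2 + 3·0 + 2·0 = 0
  col T4: 1·0 + 2·0 + 2·-4 + 3·0 + 2·4 = 0

y = (p0:1, p1:2, p2:2, p3:3, p4:2)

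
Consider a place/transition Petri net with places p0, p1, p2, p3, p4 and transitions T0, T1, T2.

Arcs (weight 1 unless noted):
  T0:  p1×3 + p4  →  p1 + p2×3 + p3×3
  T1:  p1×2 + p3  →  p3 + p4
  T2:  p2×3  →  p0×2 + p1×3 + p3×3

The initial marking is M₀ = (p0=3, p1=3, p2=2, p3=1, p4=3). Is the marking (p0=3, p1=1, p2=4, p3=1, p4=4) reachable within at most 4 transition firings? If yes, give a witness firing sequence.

NO — not reachable within 4 firings

depth 0: 1 marking
depth 1: 3 markings reached so far
depth 2: 4 markings reached so far
depth 3: 6 markings reached so far
depth 4: 9 markings reached so far
target is not among the 9 markings reachable within 4 steps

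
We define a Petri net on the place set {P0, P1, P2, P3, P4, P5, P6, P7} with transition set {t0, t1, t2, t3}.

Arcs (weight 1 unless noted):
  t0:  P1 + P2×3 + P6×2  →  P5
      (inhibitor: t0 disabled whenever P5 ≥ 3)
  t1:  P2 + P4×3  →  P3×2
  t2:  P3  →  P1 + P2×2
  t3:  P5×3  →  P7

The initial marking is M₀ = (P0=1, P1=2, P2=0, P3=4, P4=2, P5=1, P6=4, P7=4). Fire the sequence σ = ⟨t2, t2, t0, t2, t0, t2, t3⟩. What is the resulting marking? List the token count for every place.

step 1: fire t2:  (P0=1, P1=2, P2=0, P3=4, P4=2, P5=1, P6=4, P7=4) → (P0=1, P1=3, P2=2, P3=3, P4=2, P5=1, P6=4, P7=4)
step 2: fire t2:  (P0=1, P1=3, P2=2, P3=3, P4=2, P5=1, P6=4, P7=4) → (P0=1, P1=4, P2=4, P3=2, P4=2, P5=1, P6=4, P7=4)
step 3: fire t0:  (P0=1, P1=4, P2=4, P3=2, P4=2, P5=1, P6=4, P7=4) → (P0=1, P1=3, P2=1, P3=2, P4=2, P5=2, P6=2, P7=4)
step 4: fire t2:  (P0=1, P1=3, P2=1, P3=2, P4=2, P5=2, P6=2, P7=4) → (P0=1, P1=4, P2=3, P3=1, P4=2, P5=2, P6=2, P7=4)
step 5: fire t0:  (P0=1, P1=4, P2=3, P3=1, P4=2, P5=2, P6=2, P7=4) → (P0=1, P1=3, P2=0, P3=1, P4=2, P5=3, P6=0, P7=4)
step 6: fire t2:  (P0=1, P1=3, P2=0, P3=1, P4=2, P5=3, P6=0, P7=4) → (P0=1, P1=4, P2=2, P3=0, P4=2, P5=3, P6=0, P7=4)
step 7: fire t3:  (P0=1, P1=4, P2=2, P3=0, P4=2, P5=3, P6=0, P7=4) → (P0=1, P1=4, P2=2, P3=0, P4=2, P5=0, P6=0, P7=5)

(P0=1, P1=4, P2=2, P3=0, P4=2, P5=0, P6=0, P7=5)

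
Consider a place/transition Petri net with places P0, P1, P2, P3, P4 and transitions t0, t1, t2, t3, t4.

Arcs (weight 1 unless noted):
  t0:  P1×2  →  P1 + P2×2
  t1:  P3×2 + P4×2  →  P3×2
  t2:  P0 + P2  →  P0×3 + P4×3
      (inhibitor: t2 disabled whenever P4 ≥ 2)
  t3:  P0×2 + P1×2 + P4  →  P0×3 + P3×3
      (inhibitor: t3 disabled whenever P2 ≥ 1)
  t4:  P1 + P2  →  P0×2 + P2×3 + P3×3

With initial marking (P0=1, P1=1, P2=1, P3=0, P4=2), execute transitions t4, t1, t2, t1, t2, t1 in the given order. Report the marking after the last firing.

step 1: fire t4:  (P0=1, P1=1, P2=1, P3=0, P4=2) → (P0=3, P1=0, P2=3, P3=3, P4=2)
step 2: fire t1:  (P0=3, P1=0, P2=3, P3=3, P4=2) → (P0=3, P1=0, P2=3, P3=3, P4=0)
step 3: fire t2:  (P0=3, P1=0, P2=3, P3=3, P4=0) → (P0=5, P1=0, P2=2, P3=3, P4=3)
step 4: fire t1:  (P0=5, P1=0, P2=2, P3=3, P4=3) → (P0=5, P1=0, P2=2, P3=3, P4=1)
step 5: fire t2:  (P0=5, P1=0, P2=2, P3=3, P4=1) → (P0=7, P1=0, P2=1, P3=3, P4=4)
step 6: fire t1:  (P0=7, P1=0, P2=1, P3=3, P4=4) → (P0=7, P1=0, P2=1, P3=3, P4=2)

(P0=7, P1=0, P2=1, P3=3, P4=2)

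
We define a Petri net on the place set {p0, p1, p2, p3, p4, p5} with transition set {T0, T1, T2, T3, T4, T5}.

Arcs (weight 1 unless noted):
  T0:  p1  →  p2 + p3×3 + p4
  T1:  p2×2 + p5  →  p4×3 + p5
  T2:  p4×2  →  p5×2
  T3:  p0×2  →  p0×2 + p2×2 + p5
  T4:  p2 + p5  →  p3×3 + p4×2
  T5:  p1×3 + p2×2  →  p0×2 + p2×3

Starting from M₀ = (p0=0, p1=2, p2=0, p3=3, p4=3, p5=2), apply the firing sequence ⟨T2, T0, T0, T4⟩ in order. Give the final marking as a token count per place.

step 1: fire T2:  (p0=0, p1=2, p2=0, p3=3, p4=3, p5=2) → (p0=0, p1=2, p2=0, p3=3, p4=1, p5=4)
step 2: fire T0:  (p0=0, p1=2, p2=0, p3=3, p4=1, p5=4) → (p0=0, p1=1, p2=1, p3=6, p4=2, p5=4)
step 3: fire T0:  (p0=0, p1=1, p2=1, p3=6, p4=2, p5=4) → (p0=0, p1=0, p2=2, p3=9, p4=3, p5=4)
step 4: fire T4:  (p0=0, p1=0, p2=2, p3=9, p4=3, p5=4) → (p0=0, p1=0, p2=1, p3=12, p4=5, p5=3)

(p0=0, p1=0, p2=1, p3=12, p4=5, p5=3)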